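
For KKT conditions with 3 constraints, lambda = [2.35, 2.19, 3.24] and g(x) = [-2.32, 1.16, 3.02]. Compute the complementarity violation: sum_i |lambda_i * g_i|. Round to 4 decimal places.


KKT complementary slackness check:
lambda_1 * g_1 = 2.35 * -2.32 = -5.452
lambda_2 * g_2 = 2.19 * 1.16 = 2.5404
lambda_3 * g_3 = 3.24 * 3.02 = 9.7848
Total violation = 5.452 + 2.5404 + 9.7848 = 17.7772


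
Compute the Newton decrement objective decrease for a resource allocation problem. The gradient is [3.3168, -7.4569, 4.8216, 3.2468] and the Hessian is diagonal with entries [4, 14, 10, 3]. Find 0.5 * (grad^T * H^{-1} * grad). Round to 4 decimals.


Step 1: H is diagonal, so H^(-1) * g = [0.8292, -0.5326, 0.4822, 1.0823].
Step 2: g^T H^(-1) g = sum_i g_i^2 / H_ii
  = (3.3168)^2/4 + (-7.4569)^2/14 + (4.8216)^2/10 + (3.2468)^2/3
  = 2.7503 + 3.9718 + 2.3248 + 3.5139 = 12.5608
Step 3: Objective decrease = 0.5 * g^T H^(-1) g = 6.2804


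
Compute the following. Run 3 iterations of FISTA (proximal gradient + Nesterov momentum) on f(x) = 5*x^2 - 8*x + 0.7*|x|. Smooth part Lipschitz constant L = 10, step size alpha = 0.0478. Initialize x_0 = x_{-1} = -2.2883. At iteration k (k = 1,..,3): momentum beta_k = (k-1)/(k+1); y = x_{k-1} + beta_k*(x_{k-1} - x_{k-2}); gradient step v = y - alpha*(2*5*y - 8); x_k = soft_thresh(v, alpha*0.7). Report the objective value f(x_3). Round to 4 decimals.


FISTA on f(x) = 5*x^2 - 8*x + 0.7*|x|
L = 10, alpha = 0.0478
Iteration 1: beta = 0.0, y = -2.2883 + 0.0*(-2.2883 + 2.2883) = -2.2883
  grad(y) = -30.883, v = y - alpha*grad = -0.8121
  prox(v) = soft_thresh(-0.8121, 0.0335) = -0.7786
Iteration 2: beta = 0.3333, y = -0.7786 + 0.3333*(-0.7786 + 2.2883) = -0.2754
  grad(y) = -10.7541, v = y - alpha*grad = 0.2386
  prox(v) = soft_thresh(0.2386, 0.0335) = 0.2052
Iteration 3: beta = 0.5, y = 0.2052 + 0.5*(0.2052 + 0.7786) = 0.6971
  grad(y) = -1.0292, v = y - alpha*grad = 0.7463
  prox(v) = soft_thresh(0.7463, 0.0335) = 0.7128
f(x_3) = 5*0.7128^2 - 8*0.7128 + 0.7*|0.7128| = -2.663


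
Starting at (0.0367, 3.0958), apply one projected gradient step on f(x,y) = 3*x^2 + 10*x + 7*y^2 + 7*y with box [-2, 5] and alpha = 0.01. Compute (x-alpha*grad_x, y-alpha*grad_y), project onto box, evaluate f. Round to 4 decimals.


Step 1: Compute gradient at (0.0367, 3.0958).
grad_x = 2*3*0.0367 + 10 = 10.2202
grad_y = 2*7*3.0958 + 7 = 50.3412
Step 2: Gradient step.
x_raw = 0.0367 - 0.01*10.2202 = -0.0655
y_raw = 3.0958 - 0.01*50.3412 = 2.5924
Step 3: Project onto [-2, 5].
x_proj = clip(-0.0655) = -0.0655
y_proj = clip(2.5924) = 2.5924
Step 4: Evaluate f.
f(-0.0655, 2.5924) = 64.5479


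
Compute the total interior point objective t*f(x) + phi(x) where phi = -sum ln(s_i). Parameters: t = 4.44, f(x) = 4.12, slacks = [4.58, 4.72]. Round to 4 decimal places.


Step 1: Compute log-barrier.
ln values: [1.5217, 1.5518]
phi = -(1.5217 + 1.5518) = -3.0735
Step 2: Compute augmented objective.
t*f(x) = 4.44*4.12 = 18.2928
Total = 18.2928 - 3.0735 = 15.2193


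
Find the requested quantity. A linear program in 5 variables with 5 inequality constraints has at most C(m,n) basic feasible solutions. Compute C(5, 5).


Each vertex corresponds to some choice of n active constraints out of m, so the number of vertices is at most C(m, n) = m! / (n!(m-n)!).
m = 5, n = 5
Numerator: 5 * 4 * 3 * 2 * 1
Denominator: 5! = 120
C(5, 5) = 1


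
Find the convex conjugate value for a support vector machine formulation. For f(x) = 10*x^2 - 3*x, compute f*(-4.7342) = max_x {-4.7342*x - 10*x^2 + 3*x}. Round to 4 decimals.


f*(y) = sup_x {y*x - a*x^2 - b*x} = sup_x {(y-b)*x - a*x^2}
FOC: (y - b) - 2a*x = 0 => x* = (y - b)/(2a)
x* = (-4.7342 + 3)/(2*10) = -0.0867
f*(-4.7342) = (y-b)^2/(4a) = (-4.7342 + 3)^2/(4*10)
= 3.0074/40 = 0.0752


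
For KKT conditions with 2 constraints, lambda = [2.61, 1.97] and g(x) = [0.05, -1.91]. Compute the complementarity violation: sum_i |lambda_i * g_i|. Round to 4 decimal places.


KKT complementary slackness check:
lambda_1 * g_1 = 2.61 * 0.05 = 0.1305
lambda_2 * g_2 = 1.97 * -1.91 = -3.7627
Total violation = 0.1305 + 3.7627 = 3.8932


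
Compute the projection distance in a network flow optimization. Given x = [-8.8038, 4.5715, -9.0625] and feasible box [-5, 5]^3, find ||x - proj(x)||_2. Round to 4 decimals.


Project each component onto [-5, 5].
clip(-8.8038) = -5.0, clip(4.5715) = 4.5715, clip(-9.0625) = -5.0
Projection = [-5.0, 4.5715, -5.0]
Squared diffs: [14.4689, 0.0, 16.5039]
Distance = sqrt(30.9728) = 5.5653


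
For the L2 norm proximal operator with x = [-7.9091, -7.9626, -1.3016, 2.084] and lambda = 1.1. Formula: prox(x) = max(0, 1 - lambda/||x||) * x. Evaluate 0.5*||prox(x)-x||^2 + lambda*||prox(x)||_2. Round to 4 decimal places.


Step 1: Compute ||x||.
||x|| = 11.4889
Step 2: Compute scaling factor.
scale = max(0, 1 - 1.1/11.4889) = 0.9043
Step 3: prox(x) = [-7.1518, -7.2002, -1.177, 1.8845]
||prox(x)|| = 10.3889
Step 4: Proximal objective.
0.5*||prox-x||^2 = 0.605
lambda*||prox|| = 11.4278
Total = 12.0328


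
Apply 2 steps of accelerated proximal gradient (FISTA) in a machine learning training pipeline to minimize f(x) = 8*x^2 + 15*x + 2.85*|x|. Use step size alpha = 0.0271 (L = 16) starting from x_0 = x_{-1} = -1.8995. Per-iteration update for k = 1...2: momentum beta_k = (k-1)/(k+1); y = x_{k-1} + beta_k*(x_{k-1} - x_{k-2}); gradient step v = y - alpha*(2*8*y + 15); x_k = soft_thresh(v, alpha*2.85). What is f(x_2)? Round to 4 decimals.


FISTA on f(x) = 8*x^2 + 15*x + 2.85*|x|
L = 16, alpha = 0.0271
Iteration 1: beta = 0.0, y = -1.8995 + 0.0*(-1.8995 + 1.8995) = -1.8995
  grad(y) = -15.392, v = y - alpha*grad = -1.4824
  prox(v) = soft_thresh(-1.4824, 0.0772) = -1.4051
Iteration 2: beta = 0.3333, y = -1.4051 + 0.3333*(-1.4051 + 1.8995) = -1.2404
  grad(y) = -4.8457, v = y - alpha*grad = -1.109
  prox(v) = soft_thresh(-1.109, 0.0772) = -1.0318
f(x_2) = 8*(-1.0318)^2 + 15*(-1.0318) + 2.85*|-1.0318| = -4.0195


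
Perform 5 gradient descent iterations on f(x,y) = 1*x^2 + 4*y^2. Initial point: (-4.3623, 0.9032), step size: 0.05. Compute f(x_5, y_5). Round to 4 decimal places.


Gradient descent on f(x,y) = 1*x^2 + 4*y^2.
Starting point: (-4.3623, 0.9032), alpha = 0.05
Step 1: grad_x = 2*1*-4.3623 = -8.7246, grad_y = 2*4*0.9032 = 7.2256
  x_1 = -4.3623 - 0.05*-8.7246 = -3.9261
  y_1 = 0.9032 - 0.05*7.2256 = 0.5419
Step 2: grad_x = 2*1*-3.9261 = -7.8521, grad_y = 2*4*0.5419 = 4.3354
  x_2 = -3.9261 - 0.05*-7.8521 = -3.5335
  y_2 = 0.5419 - 0.05*4.3354 = 0.3252
Step 3: grad_x = 2*1*-3.5335 = -7.0669, grad_y = 2*4*0.3252 = 2.6012
  x_3 = -3.5335 - 0.05*-7.0669 = -3.1801
  y_3 = 0.3252 - 0.05*2.6012 = 0.1951
Step 4: grad_x = 2*1*-3.1801 = -6.3602, grad_y = 2*4*0.1951 = 1.5607
  x_4 = -3.1801 - 0.05*-6.3602 = -2.8621
  y_4 = 0.1951 - 0.05*1.5607 = 0.1171
Step 5: grad_x = 2*1*-2.8621 = -5.7242, grad_y = 2*4*0.1171 = 0.9364
  x_5 = -2.8621 - 0.05*-5.7242 = -2.5759
  y_5 = 0.1171 - 0.05*0.9364 = 0.0702
f(-2.5759, 0.0702) = 1*(-2.5759)^2 + 4*0.0702^2 = 6.655


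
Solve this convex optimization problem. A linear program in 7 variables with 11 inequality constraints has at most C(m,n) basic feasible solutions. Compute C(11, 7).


Each vertex corresponds to some choice of n active constraints out of m, so the number of vertices is at most C(m, n) = m! / (n!(m-n)!).
m = 11, n = 7
Numerator: 11 * 10 * 9 * 8 * 7 * 6 * 5
Denominator: 7! = 5040
C(11, 7) = 330


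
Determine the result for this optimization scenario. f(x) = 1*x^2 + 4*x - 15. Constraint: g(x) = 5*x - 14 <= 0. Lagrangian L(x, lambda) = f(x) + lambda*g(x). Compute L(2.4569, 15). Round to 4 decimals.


Step 1: Evaluate f(x).
f(2.4569) = 1*2.4569^2 + 4*2.4569 - 15 = 0.864
Step 2: Evaluate g(x).
g(2.4569) = 5*2.4569 - 14 = -1.7155
Step 3: Compute Lagrangian.
L = 0.864 + 15*-1.7155 = -24.8685


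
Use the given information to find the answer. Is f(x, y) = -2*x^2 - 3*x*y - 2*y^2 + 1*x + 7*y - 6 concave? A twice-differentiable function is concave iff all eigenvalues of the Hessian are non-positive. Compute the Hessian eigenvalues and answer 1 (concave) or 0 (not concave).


The Hessian of f(x,y) = -2*x^2 - 3*x*y - 2*y^2 + 1*x + 7*y - 6 is:
H = [[-4, -3], [-3, -4]]
Trace = -4 - 4 = -8
Determinant = -4*-4 - (-3)^2 = 7
Discriminant = (-8)^2 - 4*7 = 36.0
Eigenvalues: lambda_1 = -7.0, lambda_2 = -1.0
The function is concave.

1


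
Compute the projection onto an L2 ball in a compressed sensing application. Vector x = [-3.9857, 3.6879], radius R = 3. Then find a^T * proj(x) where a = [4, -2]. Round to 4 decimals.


Step 1: Compute ||x|| (intermediates to 6 decimals).
||x|| = sqrt((-3.9857)^2 + 3.6879^2) = 5.430139
Step 2: Project.
Since ||x|| > R, scale = R/||x|| = 3/5.430139 = 0.552472, proj(x) = scale * x
proj(x) = [-2.201988, 2.037461]
Step 3: Dot product.
a^T * proj(x) = 4*(-2.201988) - 2*2.037461 = -12.8829


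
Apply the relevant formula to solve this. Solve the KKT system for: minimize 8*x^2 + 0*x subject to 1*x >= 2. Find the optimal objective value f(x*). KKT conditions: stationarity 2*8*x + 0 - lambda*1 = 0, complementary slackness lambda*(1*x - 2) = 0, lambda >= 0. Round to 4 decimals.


Step 1: Try lambda = 0 (constraint inactive).
x_unc = 0/(2*8) = 0.0
Check: 1*0.0 = 0.0 < 2 -- violated!
Step 2: Constraint must be active: 1*x = 2
x* = 2/1 = 2.0
lambda = (2*8*2.0 + 0)/1 = 32.0
Step 3: Compute optimal value.
f(x*) = 8*2.0^2 + 0*2.0 = 32.0


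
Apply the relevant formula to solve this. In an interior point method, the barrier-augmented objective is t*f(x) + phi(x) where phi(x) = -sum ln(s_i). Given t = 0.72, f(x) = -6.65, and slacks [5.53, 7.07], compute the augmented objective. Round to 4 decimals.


Step 1: Compute log-barrier.
ln values: [1.7102, 1.9559]
phi = -(1.7102 + 1.9559) = -3.666
Step 2: Compute augmented objective.
t*f(x) = 0.72*-6.65 = -4.788
Total = -4.788 - 3.666 = -8.454


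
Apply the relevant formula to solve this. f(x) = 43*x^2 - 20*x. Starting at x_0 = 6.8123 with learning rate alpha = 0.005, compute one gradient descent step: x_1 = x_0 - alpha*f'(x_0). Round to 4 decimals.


We compute the gradient at x_0 and apply the update.
f'(x) = 86*x - 20
f'(6.8123) = 86*6.8123 - 20 = 565.8578
x_1 = 6.8123 - 0.005*565.8578 = 3.983


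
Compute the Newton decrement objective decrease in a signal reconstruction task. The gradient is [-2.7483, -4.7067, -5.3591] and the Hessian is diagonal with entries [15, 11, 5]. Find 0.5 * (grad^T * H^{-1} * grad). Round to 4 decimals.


Step 1: H is diagonal, so H^(-1) * g = [-0.1832, -0.4279, -1.0718].
Step 2: g^T H^(-1) g = sum_i g_i^2 / H_ii
  = (-2.7483)^2/15 + (-4.7067)^2/11 + (-5.3591)^2/5
  = 0.5035 + 2.0139 + 5.744 = 8.2614
Step 3: Objective decrease = 0.5 * g^T H^(-1) g = 4.1307


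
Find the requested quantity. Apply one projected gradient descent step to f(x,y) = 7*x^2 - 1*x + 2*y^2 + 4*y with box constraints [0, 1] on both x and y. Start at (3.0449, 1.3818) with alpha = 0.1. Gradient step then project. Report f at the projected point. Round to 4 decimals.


Step 1: Compute gradient at (3.0449, 1.3818).
grad_x = 2*7*3.0449 - 1 = 41.6286
grad_y = 2*2*1.3818 + 4 = 9.5272
Step 2: Gradient step.
x_raw = 3.0449 - 0.1*41.6286 = -1.118
y_raw = 1.3818 - 0.1*9.5272 = 0.4291
Step 3: Project onto [0, 1].
x_proj = clip(-1.118) = 0.0
y_proj = clip(0.4291) = 0.4291
Step 4: Evaluate f.
f(0.0, 0.4291) = 2.0845


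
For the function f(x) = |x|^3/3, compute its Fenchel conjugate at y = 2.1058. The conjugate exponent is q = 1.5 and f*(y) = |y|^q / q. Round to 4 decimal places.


The conjugate exponent q satisfies 1/p + 1/q = 1.
p = 3, so q = 3/(3 - 1) = 1.5
|y|^q = 2.1058^1.5 = 3.0558
f*(2.1058) = 3.0558 / 1.5 = 2.0372


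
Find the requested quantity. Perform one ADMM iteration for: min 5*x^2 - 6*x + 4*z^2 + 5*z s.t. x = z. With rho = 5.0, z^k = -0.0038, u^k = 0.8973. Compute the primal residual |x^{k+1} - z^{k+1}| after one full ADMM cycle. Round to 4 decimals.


ADMM iteration with rho = 5.0, z^k = -0.0038, u^k = 0.8973
Step 1: x-update.
Minimize 5*x^2 - 6*x + (5.0/2)*(x + 0.0038 + 0.8973)^2
FOC: (2*5 + 5.0)*x = 6 + 5.0*(-0.0038 - 0.8973)
x^{k+1} = 0.0996
Step 2: z-update.
Minimize 4*z^2 + 5*z + (5.0/2)*(0.0996 - z + 0.8973)^2
FOC: (2*4 + 5.0)*z = -5 + 5.0*(0.0996 + 0.8973)
z^{k+1} = -0.0012
Step 3: u-update.
u^{k+1} = 0.8973 + 0.0996 + 0.0012 = 0.9981
Step 4: Primal residual = |0.0996 + 0.0012| = 0.1008


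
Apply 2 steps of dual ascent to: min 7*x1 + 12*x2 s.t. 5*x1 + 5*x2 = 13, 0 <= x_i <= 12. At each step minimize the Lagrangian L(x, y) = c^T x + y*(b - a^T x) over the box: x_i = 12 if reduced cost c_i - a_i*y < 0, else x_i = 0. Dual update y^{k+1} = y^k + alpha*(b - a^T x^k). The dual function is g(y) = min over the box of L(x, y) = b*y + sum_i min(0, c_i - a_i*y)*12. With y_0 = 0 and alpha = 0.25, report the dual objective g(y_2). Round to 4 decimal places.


Dual ascent for LP: min 7*x1 + 12*x2, 5*x1 + 5*x2 = 13, 0 <= x_i <= 12
Step 1: y^k = 0.0, reduced costs: (7.0, 12.0)
  x^k = (0.0, 0.0), subgradient = b - a^T x = 13.0
  y^{k+1} = 0.0 + 0.25*13.0 = 3.25
Step 2: y^k = 3.25, reduced costs: (-9.25, -4.25)
  x^k = (12.0, 12.0), subgradient = b - a^T x = -107.0
  y^{k+1} = 3.25 + 0.25*-107.0 = -23.5
Dual objective at y_2 = -23.5: reduced costs (124.5, 129.5), box minimizer x = (0.0, 0.0)
g(y_2) = b*y + (c1 - a1*y)*x1 + (c2 - a2*y)*x2 = 13*(-23.5) + 124.5*0.0 + 129.5*0.0 = -305.5 + 0.0 + 0.0 = -305.5


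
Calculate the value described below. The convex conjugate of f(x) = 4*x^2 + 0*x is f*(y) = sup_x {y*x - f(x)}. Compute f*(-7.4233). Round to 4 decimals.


f*(y) = sup_x {y*x - a*x^2 - b*x} = sup_x {(y-b)*x - a*x^2}
FOC: (y - b) - 2a*x = 0 => x* = (y - b)/(2a)
x* = (-7.4233 - 0)/(2*4) = -0.9279
f*(-7.4233) = (y-b)^2/(4a) = (-7.4233 - 0)^2/(4*4)
= 55.1054/16 = 3.4441


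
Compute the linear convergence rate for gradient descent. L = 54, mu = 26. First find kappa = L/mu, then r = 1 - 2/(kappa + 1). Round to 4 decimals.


Step 1: Compute the condition number.
kappa = L/mu = 54/26 = 2.0769
Step 2: Compute the convergence rate.
r = 1 - 2/(kappa + 1) = 1 - 2*mu/(L + mu) = (L - mu)/(L + mu) = 28/80 = 0.35


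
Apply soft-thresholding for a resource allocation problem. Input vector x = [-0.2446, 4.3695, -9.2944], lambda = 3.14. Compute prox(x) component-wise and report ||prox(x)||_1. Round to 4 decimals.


Soft-thresholding with lambda = 3.14:
prox(-0.2446) = sign(-0.2446)*max(|-0.2446| - 3.14, 0) = 0.0
prox(4.3695) = sign(4.3695)*max(|4.3695| - 3.14, 0) = 1.2295
prox(-9.2944) = sign(-9.2944)*max(|-9.2944| - 3.14, 0) = -6.1544
prox(x) = [0.0, 1.2295, -6.1544]
||prox(x)||_1 = 0.0 + 1.2295 + 6.1544 = 7.3839


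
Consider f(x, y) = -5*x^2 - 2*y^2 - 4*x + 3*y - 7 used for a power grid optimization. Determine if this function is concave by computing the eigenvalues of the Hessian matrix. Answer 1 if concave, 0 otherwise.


The Hessian of f(x,y) = -5*x^2 - 2*y^2 - 4*x + 3*y - 7 is:
H = [[-10, 0], [0, -4]]
Trace = -10 - 4 = -14
Determinant = -10*-4 - (0)^2 = 40
Discriminant = (-14)^2 - 4*40 = 36.0
Eigenvalues: lambda_1 = -10.0, lambda_2 = -4.0
The function is concave.

1


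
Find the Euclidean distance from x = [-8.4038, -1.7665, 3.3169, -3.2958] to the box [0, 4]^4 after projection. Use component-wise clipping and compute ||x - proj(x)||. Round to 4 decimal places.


Project each component onto [0, 4].
clip(-8.4038) = 0.0, clip(-1.7665) = 0.0, clip(3.3169) = 3.3169, clip(-3.2958) = 0.0
Projection = [0.0, 0.0, 3.3169, 0.0]
Squared diffs: [70.6239, 3.1205, 0.0, 10.8623]
Distance = sqrt(84.6067) = 9.1982


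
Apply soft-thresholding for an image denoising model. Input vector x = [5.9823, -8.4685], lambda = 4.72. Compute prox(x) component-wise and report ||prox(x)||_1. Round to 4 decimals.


Soft-thresholding with lambda = 4.72:
prox(5.9823) = sign(5.9823)*max(|5.9823| - 4.72, 0) = 1.2623
prox(-8.4685) = sign(-8.4685)*max(|-8.4685| - 4.72, 0) = -3.7485
prox(x) = [1.2623, -3.7485]
||prox(x)||_1 = 1.2623 + 3.7485 = 5.0108


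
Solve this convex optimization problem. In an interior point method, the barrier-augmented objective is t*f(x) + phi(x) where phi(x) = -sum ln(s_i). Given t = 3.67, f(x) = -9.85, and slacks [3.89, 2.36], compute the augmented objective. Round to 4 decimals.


Step 1: Compute log-barrier.
ln values: [1.3584, 0.8587]
phi = -(1.3584 + 0.8587) = -2.2171
Step 2: Compute augmented objective.
t*f(x) = 3.67*-9.85 = -36.1495
Total = -36.1495 - 2.2171 = -38.3666


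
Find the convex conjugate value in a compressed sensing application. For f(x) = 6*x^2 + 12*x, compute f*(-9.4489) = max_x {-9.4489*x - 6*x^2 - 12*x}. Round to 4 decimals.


f*(y) = sup_x {y*x - a*x^2 - b*x} = sup_x {(y-b)*x - a*x^2}
FOC: (y - b) - 2a*x = 0 => x* = (y - b)/(2a)
x* = (-9.4489 - 12)/(2*6) = -1.7874
f*(-9.4489) = (y-b)^2/(4a) = (-9.4489 - 12)^2/(4*6)
= 460.0553/24 = 19.169


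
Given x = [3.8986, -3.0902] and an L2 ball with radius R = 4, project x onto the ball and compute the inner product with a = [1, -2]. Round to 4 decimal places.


Step 1: Compute ||x|| (intermediates to 6 decimals).
||x|| = sqrt(3.8986^2 + (-3.0902)^2) = 4.974778
Step 2: Project.
Since ||x|| > R, scale = R/||x|| = 4/4.974778 = 0.804056, proj(x) = scale * x
proj(x) = [3.134693, -2.484694]
Step 3: Dot product.
a^T * proj(x) = 1*3.134693 - 2*(-2.484694) = 8.1041


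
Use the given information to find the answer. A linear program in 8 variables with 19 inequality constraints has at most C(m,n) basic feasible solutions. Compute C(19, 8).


Each vertex corresponds to some choice of n active constraints out of m, so the number of vertices is at most C(m, n) = m! / (n!(m-n)!).
m = 19, n = 8
Numerator: 19 * 18 * 17 * 16 * 15 * 14 * 13 * 12
Denominator: 8! = 40320
C(19, 8) = 75582


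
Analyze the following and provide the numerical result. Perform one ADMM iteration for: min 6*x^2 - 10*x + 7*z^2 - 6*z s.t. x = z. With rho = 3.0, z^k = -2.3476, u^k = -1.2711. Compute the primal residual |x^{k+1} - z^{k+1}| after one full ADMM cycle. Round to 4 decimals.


ADMM iteration with rho = 3.0, z^k = -2.3476, u^k = -1.2711
Step 1: x-update.
Minimize 6*x^2 - 10*x + (3.0/2)*(x + 2.3476 - 1.2711)^2
FOC: (2*6 + 3.0)*x = 10 + 3.0*(-2.3476 + 1.2711)
x^{k+1} = 0.4514
Step 2: z-update.
Minimize 7*z^2 - 6*z + (3.0/2)*(0.4514 - z - 1.2711)^2
FOC: (2*7 + 3.0)*z = 6 + 3.0*(0.4514 - 1.2711)
z^{k+1} = 0.2083
Step 3: u-update.
u^{k+1} = -1.2711 + 0.4514 - 0.2083 = -1.028
Step 4: Primal residual = |0.4514 - 0.2083| = 0.2431


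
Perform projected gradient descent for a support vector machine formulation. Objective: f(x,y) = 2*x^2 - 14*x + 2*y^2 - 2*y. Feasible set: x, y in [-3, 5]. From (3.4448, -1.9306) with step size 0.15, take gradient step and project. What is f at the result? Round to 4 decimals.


Step 1: Compute gradient at (3.4448, -1.9306).
grad_x = 2*2*3.4448 - 14 = -0.2208
grad_y = 2*2*-1.9306 - 2 = -9.7224
Step 2: Gradient step.
x_raw = 3.4448 - 0.15*-0.2208 = 3.4779
y_raw = -1.9306 - 0.15*-9.7224 = -0.4722
Step 3: Project onto [-3, 5].
x_proj = clip(3.4779) = 3.4779
y_proj = clip(-0.4722) = -0.4722
Step 4: Evaluate f.
f(3.4779, -0.4722) = -23.1085


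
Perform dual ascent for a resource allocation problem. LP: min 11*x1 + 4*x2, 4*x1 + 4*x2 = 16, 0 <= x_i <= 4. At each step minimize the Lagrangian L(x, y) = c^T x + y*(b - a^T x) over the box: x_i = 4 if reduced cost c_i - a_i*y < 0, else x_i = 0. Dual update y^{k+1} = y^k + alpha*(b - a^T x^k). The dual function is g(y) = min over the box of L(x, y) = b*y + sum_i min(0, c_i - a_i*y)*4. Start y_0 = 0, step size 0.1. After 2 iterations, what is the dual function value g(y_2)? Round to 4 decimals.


Dual ascent for LP: min 11*x1 + 4*x2, 4*x1 + 4*x2 = 16, 0 <= x_i <= 4
Step 1: y^k = 0.0, reduced costs: (11.0, 4.0)
  x^k = (0.0, 0.0), subgradient = b - a^T x = 16.0
  y^{k+1} = 0.0 + 0.1*16.0 = 1.6
Step 2: y^k = 1.6, reduced costs: (4.6, -2.4)
  x^k = (0.0, 4.0), subgradient = b - a^T x = 0.0
  y^{k+1} = 1.6 + 0.1*0.0 = 1.6
Dual objective at y_2 = 1.6: reduced costs (4.6, -2.4), box minimizer x = (0.0, 4.0)
g(y_2) = b*y + (c1 - a1*y)*x1 + (c2 - a2*y)*x2 = 16*1.6 + 4.6*0.0 + (-2.4)*4.0 = 25.6 + 0.0 - 9.6 = 16.0


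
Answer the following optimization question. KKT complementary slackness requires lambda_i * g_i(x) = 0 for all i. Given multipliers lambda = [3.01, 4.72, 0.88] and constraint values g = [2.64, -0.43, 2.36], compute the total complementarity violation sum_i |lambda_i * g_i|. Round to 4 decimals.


KKT complementary slackness check:
lambda_1 * g_1 = 3.01 * 2.64 = 7.9464
lambda_2 * g_2 = 4.72 * -0.43 = -2.0296
lambda_3 * g_3 = 0.88 * 2.36 = 2.0768
Total violation = 7.9464 + 2.0296 + 2.0768 = 12.0528


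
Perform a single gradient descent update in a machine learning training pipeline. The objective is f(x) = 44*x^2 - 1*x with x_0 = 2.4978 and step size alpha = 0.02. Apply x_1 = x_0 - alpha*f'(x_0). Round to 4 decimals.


We compute the gradient at x_0 and apply the update.
f'(x) = 88*x - 1
f'(2.4978) = 88*2.4978 - 1 = 218.8064
x_1 = 2.4978 - 0.02*218.8064 = -1.8783


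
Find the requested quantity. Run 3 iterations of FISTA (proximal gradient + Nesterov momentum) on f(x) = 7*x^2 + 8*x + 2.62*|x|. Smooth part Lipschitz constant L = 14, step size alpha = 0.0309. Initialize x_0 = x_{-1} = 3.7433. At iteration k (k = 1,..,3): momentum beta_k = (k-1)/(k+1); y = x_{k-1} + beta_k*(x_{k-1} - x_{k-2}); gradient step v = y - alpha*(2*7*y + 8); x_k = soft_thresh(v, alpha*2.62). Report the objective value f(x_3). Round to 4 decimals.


FISTA on f(x) = 7*x^2 + 8*x + 2.62*|x|
L = 14, alpha = 0.0309
Iteration 1: beta = 0.0, y = 3.7433 + 0.0*(3.7433 - 3.7433) = 3.7433
  grad(y) = 60.4062, v = y - alpha*grad = 1.8767
  prox(v) = soft_thresh(1.8767, 0.081) = 1.7958
Iteration 2: beta = 0.3333, y = 1.7958 + 0.3333*(1.7958 - 3.7433) = 1.1466
  grad(y) = 24.0527, v = y - alpha*grad = 0.4034
  prox(v) = soft_thresh(0.4034, 0.081) = 0.3224
Iteration 3: beta = 0.5, y = 0.3224 + 0.5*(0.3224 - 1.7958) = -0.4142
  grad(y) = 2.2006, v = y - alpha*grad = -0.4822
  prox(v) = soft_thresh(-0.4822, 0.081) = -0.4013
f(x_3) = 7*(-0.4013)^2 + 8*(-0.4013) + 2.62*|-0.4013| = -1.0317


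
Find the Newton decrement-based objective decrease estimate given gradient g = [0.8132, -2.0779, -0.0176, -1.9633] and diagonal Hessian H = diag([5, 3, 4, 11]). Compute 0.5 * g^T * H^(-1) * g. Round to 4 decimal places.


Step 1: H is diagonal, so H^(-1) * g = [0.1626, -0.6926, -0.0044, -0.1785].
Step 2: g^T H^(-1) g = sum_i g_i^2 / H_ii
  = (0.8132)^2/5 + (-2.0779)^2/3 + (-0.0176)^2/4 + (-1.9633)^2/11
  = 0.1323 + 1.4392 + 0.0001 + 0.3504 = 1.922
Step 3: Objective decrease = 0.5 * g^T H^(-1) g = 0.961


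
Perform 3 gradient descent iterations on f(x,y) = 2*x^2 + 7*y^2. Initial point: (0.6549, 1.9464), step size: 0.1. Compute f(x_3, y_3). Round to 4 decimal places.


Gradient descent on f(x,y) = 2*x^2 + 7*y^2.
Starting point: (0.6549, 1.9464), alpha = 0.1
Step 1: grad_x = 2*2*0.6549 = 2.6196, grad_y = 2*7*1.9464 = 27.2496
  x_1 = 0.6549 - 0.1*2.6196 = 0.3929
  y_1 = 1.9464 - 0.1*27.2496 = -0.7786
Step 2: grad_x = 2*2*0.3929 = 1.5718, grad_y = 2*7*-0.7786 = -10.8998
  x_2 = 0.3929 - 0.1*1.5718 = 0.2358
  y_2 = -0.7786 - 0.1*-10.8998 = 0.3114
Step 3: grad_x = 2*2*0.2358 = 0.9431, grad_y = 2*7*0.3114 = 4.3599
  x_3 = 0.2358 - 0.1*0.9431 = 0.1415
  y_3 = 0.3114 - 0.1*4.3599 = -0.1246
f(0.1415, -0.1246) = 2*0.1415^2 + 7*(-0.1246)^2 = 0.1486


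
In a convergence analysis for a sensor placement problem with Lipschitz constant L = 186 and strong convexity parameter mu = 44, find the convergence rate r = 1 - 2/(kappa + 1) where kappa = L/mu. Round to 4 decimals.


Step 1: Compute the condition number.
kappa = L/mu = 186/44 = 4.2273
Step 2: Compute the convergence rate.
r = 1 - 2/(kappa + 1) = 1 - 2*mu/(L + mu) = (L - mu)/(L + mu) = 142/230 = 0.6174


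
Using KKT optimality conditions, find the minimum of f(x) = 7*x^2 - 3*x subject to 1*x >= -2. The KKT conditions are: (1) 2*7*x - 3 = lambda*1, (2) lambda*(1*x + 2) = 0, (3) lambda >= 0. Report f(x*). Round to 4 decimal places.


Step 1: Try lambda = 0 (constraint inactive).
Stationarity: 2*7*x - 3 = 0
x* = 3/(2*7) = 3/14 = 0.2143 (rounded; the exact value 3/14 is used below)
Check constraint: 1*0.2143 = 0.2143 >= -2 -- satisfied.
Step 2: Compute optimal value.
f(x*) = 7*(3/14)^2 - 3*(3/14) = -0.3214


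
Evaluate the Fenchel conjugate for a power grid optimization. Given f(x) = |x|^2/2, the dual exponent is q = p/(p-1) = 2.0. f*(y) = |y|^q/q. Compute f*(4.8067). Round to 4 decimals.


The conjugate exponent q satisfies 1/p + 1/q = 1.
p = 2, so q = 2/(2 - 1) = 2.0
|y|^q = 4.8067^2.0 = 23.1044
f*(4.8067) = 23.1044 / 2.0 = 11.5522


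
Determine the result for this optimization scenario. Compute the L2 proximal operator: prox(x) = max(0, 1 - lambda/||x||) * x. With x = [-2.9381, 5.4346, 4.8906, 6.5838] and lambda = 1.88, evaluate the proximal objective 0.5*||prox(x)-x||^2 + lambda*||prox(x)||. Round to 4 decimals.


Step 1: Compute ||x||.
||x|| = 10.268
Step 2: Compute scaling factor.
scale = max(0, 1 - 1.88/10.268) = 0.8169
Step 3: prox(x) = [-2.4002, 4.4396, 3.9952, 5.3784]
||prox(x)|| = 8.388
Step 4: Proximal objective.
0.5*||prox-x||^2 = 1.7672
lambda*||prox|| = 15.7694
Total = 17.5366


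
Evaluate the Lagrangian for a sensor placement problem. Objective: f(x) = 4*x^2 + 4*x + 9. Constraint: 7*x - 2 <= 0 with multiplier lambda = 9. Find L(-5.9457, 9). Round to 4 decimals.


Step 1: Evaluate f(x).
f(-5.9457) = 4*(-5.9457)^2 + 4*(-5.9457) + 9 = 126.6226
Step 2: Evaluate g(x).
g(-5.9457) = 7*-5.9457 - 2 = -43.6199
Step 3: Compute Lagrangian.
L = 126.6226 + 9*-43.6199 = -265.9565


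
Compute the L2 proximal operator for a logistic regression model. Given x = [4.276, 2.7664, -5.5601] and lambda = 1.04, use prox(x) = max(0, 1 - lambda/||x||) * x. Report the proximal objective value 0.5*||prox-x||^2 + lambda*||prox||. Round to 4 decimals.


Step 1: Compute ||x||.
||x|| = 7.54
Step 2: Compute scaling factor.
scale = max(0, 1 - 1.04/7.54) = 0.8621
Step 3: prox(x) = [3.6862, 2.3848, -4.7932]
||prox(x)|| = 6.5
Step 4: Proximal objective.
0.5*||prox-x||^2 = 0.5408
lambda*||prox|| = 6.76
Total = 7.3008


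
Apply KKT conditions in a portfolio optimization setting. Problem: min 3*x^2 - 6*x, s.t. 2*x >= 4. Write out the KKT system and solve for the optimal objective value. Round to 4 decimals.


Step 1: Try lambda = 0 (constraint inactive).
x_unc = 6/(2*3) = 1.0
Check: 2*1.0 = 2.0 < 4 -- violated!
Step 2: Constraint must be active: 2*x = 4
x* = 4/2 = 2.0
lambda = (2*3*2.0 - 6)/2 = 3.0
Step 3: Compute optimal value.
f(x*) = 3*2.0^2 - 6*2.0 = 0.0


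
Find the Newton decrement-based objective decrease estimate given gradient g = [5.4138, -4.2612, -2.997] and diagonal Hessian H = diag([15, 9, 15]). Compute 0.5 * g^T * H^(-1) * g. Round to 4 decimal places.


Step 1: H is diagonal, so H^(-1) * g = [0.3609, -0.4735, -0.1998].
Step 2: g^T H^(-1) g = sum_i g_i^2 / H_ii
  = (5.4138)^2/15 + (-4.2612)^2/9 + (-2.997)^2/15
  = 1.9539 + 2.0175 + 0.5988 = 4.5703
Step 3: Objective decrease = 0.5 * g^T H^(-1) g = 2.2851


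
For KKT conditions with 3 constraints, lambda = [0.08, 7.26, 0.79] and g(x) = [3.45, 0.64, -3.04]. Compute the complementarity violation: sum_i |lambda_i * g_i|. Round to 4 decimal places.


KKT complementary slackness check:
lambda_1 * g_1 = 0.08 * 3.45 = 0.276
lambda_2 * g_2 = 7.26 * 0.64 = 4.6464
lambda_3 * g_3 = 0.79 * -3.04 = -2.4016
Total violation = 0.276 + 4.6464 + 2.4016 = 7.324


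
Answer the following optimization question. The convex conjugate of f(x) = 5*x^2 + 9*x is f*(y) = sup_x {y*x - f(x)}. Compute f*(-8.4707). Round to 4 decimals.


f*(y) = sup_x {y*x - a*x^2 - b*x} = sup_x {(y-b)*x - a*x^2}
FOC: (y - b) - 2a*x = 0 => x* = (y - b)/(2a)
x* = (-8.4707 - 9)/(2*5) = -1.7471
f*(-8.4707) = (y-b)^2/(4a) = (-8.4707 - 9)^2/(4*5)
= 305.2254/20 = 15.2613


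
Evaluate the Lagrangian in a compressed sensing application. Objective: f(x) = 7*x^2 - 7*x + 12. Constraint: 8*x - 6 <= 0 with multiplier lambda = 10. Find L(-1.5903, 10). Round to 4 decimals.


Step 1: Evaluate f(x).
f(-1.5903) = 7*(-1.5903)^2 - 7*(-1.5903) + 12 = 40.8355
Step 2: Evaluate g(x).
g(-1.5903) = 8*-1.5903 - 6 = -18.7224
Step 3: Compute Lagrangian.
L = 40.8355 + 10*-18.7224 = -146.3885


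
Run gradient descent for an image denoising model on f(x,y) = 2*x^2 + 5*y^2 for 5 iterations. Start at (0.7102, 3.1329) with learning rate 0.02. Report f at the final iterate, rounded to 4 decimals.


Gradient descent on f(x,y) = 2*x^2 + 5*y^2.
Starting point: (0.7102, 3.1329), alpha = 0.02
Step 1: grad_x = 2*2*0.7102 = 2.8408, grad_y = 2*5*3.1329 = 31.329
  x_1 = 0.7102 - 0.02*2.8408 = 0.6534
  y_1 = 3.1329 - 0.02*31.329 = 2.5063
Step 2: grad_x = 2*2*0.6534 = 2.6135, grad_y = 2*5*2.5063 = 25.0632
  x_2 = 0.6534 - 0.02*2.6135 = 0.6011
  y_2 = 2.5063 - 0.02*25.0632 = 2.0051
Step 3: grad_x = 2*2*0.6011 = 2.4045, grad_y = 2*5*2.0051 = 20.0506
  x_3 = 0.6011 - 0.02*2.4045 = 0.553
  y_3 = 2.0051 - 0.02*20.0506 = 1.604
Step 4: grad_x = 2*2*0.553 = 2.2121, grad_y = 2*5*1.604 = 16.0404
  x_4 = 0.553 - 0.02*2.2121 = 0.5088
  y_4 = 1.604 - 0.02*16.0404 = 1.2832
Step 5: grad_x = 2*2*0.5088 = 2.0351, grad_y = 2*5*1.2832 = 12.8324
  x_5 = 0.5088 - 0.02*2.0351 = 0.4681
  y_5 = 1.2832 - 0.02*12.8324 = 1.0266
f(0.4681, 1.0266) = 2*0.4681^2 + 5*1.0266^2 = 5.7076


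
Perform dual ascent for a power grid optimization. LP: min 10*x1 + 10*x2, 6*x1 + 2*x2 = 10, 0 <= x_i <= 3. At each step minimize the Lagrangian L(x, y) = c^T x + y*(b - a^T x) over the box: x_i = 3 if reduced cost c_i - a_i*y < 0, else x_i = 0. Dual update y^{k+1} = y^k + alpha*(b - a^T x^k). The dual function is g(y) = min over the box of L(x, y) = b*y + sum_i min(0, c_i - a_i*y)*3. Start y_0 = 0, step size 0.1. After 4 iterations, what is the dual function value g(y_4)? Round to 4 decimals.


Dual ascent for LP: min 10*x1 + 10*x2, 6*x1 + 2*x2 = 10, 0 <= x_i <= 3
Step 1: y^k = 0.0, reduced costs: (10.0, 10.0)
  x^k = (0.0, 0.0), subgradient = b - a^T x = 10.0
  y^{k+1} = 0.0 + 0.1*10.0 = 1.0
Step 2: y^k = 1.0, reduced costs: (4.0, 8.0)
  x^k = (0.0, 0.0), subgradient = b - a^T x = 10.0
  y^{k+1} = 1.0 + 0.1*10.0 = 2.0
Step 3: y^k = 2.0, reduced costs: (-2.0, 6.0)
  x^k = (3.0, 0.0), subgradient = b - a^T x = -8.0
  y^{k+1} = 2.0 + 0.1*-8.0 = 1.2
Step 4: y^k = 1.2, reduced costs: (2.8, 7.6)
  x^k = (0.0, 0.0), subgradient = b - a^T x = 10.0
  y^{k+1} = 1.2 + 0.1*10.0 = 2.2
Dual objective at y_4 = 2.2: reduced costs (-3.2, 5.6), box minimizer x = (3.0, 0.0)
g(y_4) = b*y + (c1 - a1*y)*x1 + (c2 - a2*y)*x2 = 10*2.2 + (-3.2)*3.0 + 5.6*0.0 = 22.0 - 9.6 + 0.0 = 12.4


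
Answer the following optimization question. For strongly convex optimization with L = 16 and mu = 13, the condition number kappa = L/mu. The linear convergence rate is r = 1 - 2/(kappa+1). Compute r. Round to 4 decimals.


Step 1: Compute the condition number.
kappa = L/mu = 16/13 = 1.2308
Step 2: Compute the convergence rate.
r = 1 - 2/(kappa + 1) = 1 - 2*mu/(L + mu) = (L - mu)/(L + mu) = 3/29 = 0.1034


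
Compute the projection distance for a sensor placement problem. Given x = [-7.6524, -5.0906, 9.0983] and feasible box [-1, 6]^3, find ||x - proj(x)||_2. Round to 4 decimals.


Project each component onto [-1, 6].
clip(-7.6524) = -1.0, clip(-5.0906) = -1.0, clip(9.0983) = 6.0
Projection = [-1.0, -1.0, 6.0]
Squared diffs: [44.2544, 16.733, 9.5995]
Distance = sqrt(70.5869) = 8.4016


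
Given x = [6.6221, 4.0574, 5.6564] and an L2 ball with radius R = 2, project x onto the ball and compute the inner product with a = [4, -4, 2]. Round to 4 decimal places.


Step 1: Compute ||x|| (intermediates to 6 decimals).
||x|| = sqrt(6.6221^2 + 4.0574^2 + 5.6564^2) = 9.607787
Step 2: Project.
Since ||x|| > R, scale = R/||x|| = 2/9.607787 = 0.208164, proj(x) = scale * x
proj(x) = [1.378483, 0.844605, 1.177459]
Step 3: Dot product.
a^T * proj(x) = 4*1.378483 - 4*0.844605 + 2*1.177459 = 4.4904


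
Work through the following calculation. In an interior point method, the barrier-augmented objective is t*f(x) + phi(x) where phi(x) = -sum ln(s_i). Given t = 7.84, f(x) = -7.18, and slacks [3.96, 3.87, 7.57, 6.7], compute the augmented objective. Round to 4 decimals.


Step 1: Compute log-barrier.
ln values: [1.3762, 1.3533, 2.0242, 1.9021]
phi = -(1.3762 + 1.3533 + 2.0242 + 1.9021) = -6.6558
Step 2: Compute augmented objective.
t*f(x) = 7.84*-7.18 = -56.2912
Total = -56.2912 - 6.6558 = -62.947


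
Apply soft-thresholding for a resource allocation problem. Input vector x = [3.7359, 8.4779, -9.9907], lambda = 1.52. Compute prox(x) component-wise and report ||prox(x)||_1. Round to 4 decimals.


Soft-thresholding with lambda = 1.52:
prox(3.7359) = sign(3.7359)*max(|3.7359| - 1.52, 0) = 2.2159
prox(8.4779) = sign(8.4779)*max(|8.4779| - 1.52, 0) = 6.9579
prox(-9.9907) = sign(-9.9907)*max(|-9.9907| - 1.52, 0) = -8.4707
prox(x) = [2.2159, 6.9579, -8.4707]
||prox(x)||_1 = 2.2159 + 6.9579 + 8.4707 = 17.6445


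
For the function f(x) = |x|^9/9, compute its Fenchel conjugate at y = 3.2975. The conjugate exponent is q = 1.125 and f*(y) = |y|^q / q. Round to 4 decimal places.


The conjugate exponent q satisfies 1/p + 1/q = 1.
p = 9, so q = 9/(9 - 1) = 1.125
|y|^q = 3.2975^1.125 = 3.8279
f*(3.2975) = 3.8279 / 1.125 = 3.4026


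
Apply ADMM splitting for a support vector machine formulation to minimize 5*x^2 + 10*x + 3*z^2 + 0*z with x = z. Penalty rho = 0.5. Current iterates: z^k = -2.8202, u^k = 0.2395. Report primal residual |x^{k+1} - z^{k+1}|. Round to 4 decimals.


ADMM iteration with rho = 0.5, z^k = -2.8202, u^k = 0.2395
Step 1: x-update.
Minimize 5*x^2 + 10*x + (0.5/2)*(x + 2.8202 + 0.2395)^2
FOC: (2*5 + 0.5)*x = -10 + 0.5*(-2.8202 - 0.2395)
x^{k+1} = -1.0981
Step 2: z-update.
Minimize 3*z^2 + 0*z + (0.5/2)*(-1.0981 - z + 0.2395)^2
FOC: (2*3 + 0.5)*z = 0 + 0.5*(-1.0981 + 0.2395)
z^{k+1} = -0.066
Step 3: u-update.
u^{k+1} = 0.2395 - 1.0981 + 0.066 = -0.7925
Step 4: Primal residual = |-1.0981 + 0.066| = 1.032


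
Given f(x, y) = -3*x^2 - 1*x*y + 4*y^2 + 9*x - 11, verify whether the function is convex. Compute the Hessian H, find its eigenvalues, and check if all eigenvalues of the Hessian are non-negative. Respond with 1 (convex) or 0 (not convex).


The Hessian of f(x,y) = -3*x^2 - 1*x*y + 4*y^2 + 9*x - 11 is:
H = [[-6, -1], [-1, 8]]
Trace = -6 + 8 = 2
Determinant = -6*8 - (-1)^2 = -49
Discriminant = (2)^2 - 4*-49 = 200.0
Eigenvalues: lambda_1 = -6.0711, lambda_2 = 8.0711
The function is not convex.

0


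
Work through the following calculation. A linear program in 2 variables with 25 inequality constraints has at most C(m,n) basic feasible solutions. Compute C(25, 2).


Each vertex corresponds to some choice of n active constraints out of m, so the number of vertices is at most C(m, n) = m! / (n!(m-n)!).
m = 25, n = 2
Numerator: 25 * 24
Denominator: 2! = 2
C(25, 2) = 300


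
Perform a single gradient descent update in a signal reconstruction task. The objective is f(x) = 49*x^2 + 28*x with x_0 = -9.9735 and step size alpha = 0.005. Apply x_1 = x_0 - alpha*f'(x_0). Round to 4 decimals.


We compute the gradient at x_0 and apply the update.
f'(x) = 98*x + 28
f'(-9.9735) = 98*-9.9735 + 28 = -949.403
x_1 = -9.9735 - 0.005*-949.403 = -5.2265


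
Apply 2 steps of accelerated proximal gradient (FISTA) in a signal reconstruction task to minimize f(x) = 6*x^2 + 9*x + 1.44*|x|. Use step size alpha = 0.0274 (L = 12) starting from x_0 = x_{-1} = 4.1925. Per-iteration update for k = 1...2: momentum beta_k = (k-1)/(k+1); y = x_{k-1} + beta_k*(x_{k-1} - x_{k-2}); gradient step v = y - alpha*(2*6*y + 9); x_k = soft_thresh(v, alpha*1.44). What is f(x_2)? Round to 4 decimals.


FISTA on f(x) = 6*x^2 + 9*x + 1.44*|x|
L = 12, alpha = 0.0274
Iteration 1: beta = 0.0, y = 4.1925 + 0.0*(4.1925 - 4.1925) = 4.1925
  grad(y) = 59.31, v = y - alpha*grad = 2.5674
  prox(v) = soft_thresh(2.5674, 0.0395) = 2.528
Iteration 2: beta = 0.3333, y = 2.528 + 0.3333*(2.528 - 4.1925) = 1.9731
  grad(y) = 32.6772, v = y - alpha*grad = 1.0777
  prox(v) = soft_thresh(1.0777, 0.0395) = 1.0383
f(x_2) = 6*1.0383^2 + 9*1.0383 + 1.44*|1.0383| = 17.308


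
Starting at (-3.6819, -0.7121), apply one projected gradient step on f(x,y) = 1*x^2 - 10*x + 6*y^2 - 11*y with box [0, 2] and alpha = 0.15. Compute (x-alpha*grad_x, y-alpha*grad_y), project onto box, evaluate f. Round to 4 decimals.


Step 1: Compute gradient at (-3.6819, -0.7121).
grad_x = 2*1*-3.6819 - 10 = -17.3638
grad_y = 2*6*-0.7121 - 11 = -19.5452
Step 2: Gradient step.
x_raw = -3.6819 - 0.15*-17.3638 = -1.0773
y_raw = -0.7121 - 0.15*-19.5452 = 2.2197
Step 3: Project onto [0, 2].
x_proj = clip(-1.0773) = 0.0
y_proj = clip(2.2197) = 2.0
Step 4: Evaluate f.
f(0.0, 2.0) = 2.0


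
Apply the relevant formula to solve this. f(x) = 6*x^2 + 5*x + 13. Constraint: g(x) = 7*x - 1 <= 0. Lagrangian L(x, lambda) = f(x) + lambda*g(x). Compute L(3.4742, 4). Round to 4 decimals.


Step 1: Evaluate f(x).
f(3.4742) = 6*3.4742^2 + 5*3.4742 + 13 = 102.7914
Step 2: Evaluate g(x).
g(3.4742) = 7*3.4742 - 1 = 23.3194
Step 3: Compute Lagrangian.
L = 102.7914 + 4*23.3194 = 196.069


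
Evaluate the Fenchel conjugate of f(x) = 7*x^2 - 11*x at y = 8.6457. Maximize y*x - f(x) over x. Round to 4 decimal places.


f*(y) = sup_x {y*x - a*x^2 - b*x} = sup_x {(y-b)*x - a*x^2}
FOC: (y - b) - 2a*x = 0 => x* = (y - b)/(2a)
x* = (8.6457 + 11)/(2*7) = 1.4033
f*(8.6457) = (y-b)^2/(4a) = (8.6457 + 11)^2/(4*7)
= 385.9535/28 = 13.7841


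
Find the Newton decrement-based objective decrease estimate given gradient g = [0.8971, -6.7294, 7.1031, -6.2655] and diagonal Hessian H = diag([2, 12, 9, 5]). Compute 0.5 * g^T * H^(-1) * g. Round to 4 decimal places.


Step 1: H is diagonal, so H^(-1) * g = [0.4486, -0.5608, 0.7892, -1.2531].
Step 2: g^T H^(-1) g = sum_i g_i^2 / H_ii
  = (0.8971)^2/2 + (-6.7294)^2/12 + (7.1031)^2/9 + (-6.2655)^2/5
  = 0.4024 + 3.7737 + 5.606 + 7.8513 = 17.6334
Step 3: Objective decrease = 0.5 * g^T H^(-1) g = 8.8167


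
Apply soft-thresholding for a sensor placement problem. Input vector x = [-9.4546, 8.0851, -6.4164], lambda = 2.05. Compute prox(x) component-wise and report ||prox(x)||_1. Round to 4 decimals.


Soft-thresholding with lambda = 2.05:
prox(-9.4546) = sign(-9.4546)*max(|-9.4546| - 2.05, 0) = -7.4046
prox(8.0851) = sign(8.0851)*max(|8.0851| - 2.05, 0) = 6.0351
prox(-6.4164) = sign(-6.4164)*max(|-6.4164| - 2.05, 0) = -4.3664
prox(x) = [-7.4046, 6.0351, -4.3664]
||prox(x)||_1 = 7.4046 + 6.0351 + 4.3664 = 17.8061


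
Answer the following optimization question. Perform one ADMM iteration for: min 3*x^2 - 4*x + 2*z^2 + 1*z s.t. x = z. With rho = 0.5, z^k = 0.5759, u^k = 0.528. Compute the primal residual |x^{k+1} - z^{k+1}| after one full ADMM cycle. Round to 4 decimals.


ADMM iteration with rho = 0.5, z^k = 0.5759, u^k = 0.528
Step 1: x-update.
Minimize 3*x^2 - 4*x + (0.5/2)*(x - 0.5759 + 0.528)^2
FOC: (2*3 + 0.5)*x = 4 + 0.5*(0.5759 - 0.528)
x^{k+1} = 0.6191
Step 2: z-update.
Minimize 2*z^2 + 1*z + (0.5/2)*(0.6191 - z + 0.528)^2
FOC: (2*2 + 0.5)*z = -1 + 0.5*(0.6191 + 0.528)
z^{k+1} = -0.0948
Step 3: u-update.
u^{k+1} = 0.528 + 0.6191 + 0.0948 = 1.2418
Step 4: Primal residual = |0.6191 + 0.0948| = 0.7138


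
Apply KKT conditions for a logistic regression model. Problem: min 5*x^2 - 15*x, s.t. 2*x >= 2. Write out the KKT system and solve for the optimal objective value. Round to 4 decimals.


Step 1: Try lambda = 0 (constraint inactive).
Stationarity: 2*5*x - 15 = 0
x* = 15/(2*5) = 1.5
Check constraint: 2*1.5 = 3.0 >= 2 -- satisfied.
Step 2: Compute optimal value.
f(x*) = 5*1.5^2 - 15*1.5 = -11.25


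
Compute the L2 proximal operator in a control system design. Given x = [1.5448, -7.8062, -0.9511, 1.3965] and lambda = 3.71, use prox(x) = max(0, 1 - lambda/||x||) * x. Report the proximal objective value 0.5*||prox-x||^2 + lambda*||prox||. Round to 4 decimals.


Step 1: Compute ||x||.
||x|| = 8.135
Step 2: Compute scaling factor.
scale = max(0, 1 - 3.71/8.135) = 0.5439
Step 3: prox(x) = [0.8403, -4.2461, -0.5173, 0.7596]
||prox(x)|| = 4.425
Step 4: Proximal objective.
0.5*||prox-x||^2 = 6.8821
lambda*||prox|| = 16.4168
Total = 23.2987
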